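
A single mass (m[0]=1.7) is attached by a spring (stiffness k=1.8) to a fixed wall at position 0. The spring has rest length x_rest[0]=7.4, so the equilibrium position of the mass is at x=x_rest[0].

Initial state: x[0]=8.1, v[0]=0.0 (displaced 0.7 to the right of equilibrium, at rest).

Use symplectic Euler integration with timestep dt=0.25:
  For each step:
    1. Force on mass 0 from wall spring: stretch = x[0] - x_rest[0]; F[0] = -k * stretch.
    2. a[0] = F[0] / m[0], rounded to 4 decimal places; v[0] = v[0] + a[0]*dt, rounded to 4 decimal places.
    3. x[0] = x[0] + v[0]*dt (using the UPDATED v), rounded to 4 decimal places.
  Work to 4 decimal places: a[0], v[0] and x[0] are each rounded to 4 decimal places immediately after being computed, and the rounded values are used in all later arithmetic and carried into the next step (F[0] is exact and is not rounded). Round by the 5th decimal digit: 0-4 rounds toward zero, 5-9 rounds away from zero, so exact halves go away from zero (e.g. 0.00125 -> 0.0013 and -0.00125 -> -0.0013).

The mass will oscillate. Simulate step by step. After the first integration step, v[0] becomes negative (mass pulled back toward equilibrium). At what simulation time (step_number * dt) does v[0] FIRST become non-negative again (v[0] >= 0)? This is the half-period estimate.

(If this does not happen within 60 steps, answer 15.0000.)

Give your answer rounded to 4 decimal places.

Answer: 3.2500

Derivation:
Step 0: x=[8.1000] v=[0.0000]
Step 1: x=[8.0537] v=[-0.1853]
Step 2: x=[7.9641] v=[-0.3584]
Step 3: x=[7.8372] v=[-0.5077]
Step 4: x=[7.6814] v=[-0.6234]
Step 5: x=[7.5069] v=[-0.6979]
Step 6: x=[7.3254] v=[-0.7262]
Step 7: x=[7.1488] v=[-0.7065]
Step 8: x=[6.9888] v=[-0.6400]
Step 9: x=[6.8560] v=[-0.5312]
Step 10: x=[6.7592] v=[-0.3872]
Step 11: x=[6.7048] v=[-0.2176]
Step 12: x=[6.6964] v=[-0.0336]
Step 13: x=[6.7346] v=[0.1527]
First v>=0 after going negative at step 13, time=3.2500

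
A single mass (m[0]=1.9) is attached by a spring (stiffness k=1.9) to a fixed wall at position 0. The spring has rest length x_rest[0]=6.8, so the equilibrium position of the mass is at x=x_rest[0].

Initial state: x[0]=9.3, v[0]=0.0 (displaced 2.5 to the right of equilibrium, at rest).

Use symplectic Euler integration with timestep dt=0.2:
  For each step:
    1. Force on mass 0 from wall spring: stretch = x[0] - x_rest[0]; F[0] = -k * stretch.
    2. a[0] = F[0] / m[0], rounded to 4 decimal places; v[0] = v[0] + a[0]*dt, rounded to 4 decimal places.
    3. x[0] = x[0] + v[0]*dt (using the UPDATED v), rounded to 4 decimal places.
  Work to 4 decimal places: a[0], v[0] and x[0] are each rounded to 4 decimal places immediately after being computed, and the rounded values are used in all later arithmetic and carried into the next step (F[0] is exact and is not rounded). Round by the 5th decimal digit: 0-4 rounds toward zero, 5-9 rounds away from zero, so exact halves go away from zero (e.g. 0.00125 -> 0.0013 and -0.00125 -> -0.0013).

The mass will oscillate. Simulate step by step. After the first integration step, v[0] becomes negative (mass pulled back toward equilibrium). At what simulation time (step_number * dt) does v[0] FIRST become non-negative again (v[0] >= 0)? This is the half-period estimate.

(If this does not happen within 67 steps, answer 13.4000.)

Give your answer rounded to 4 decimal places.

Answer: 3.2000

Derivation:
Step 0: x=[9.3000] v=[0.0000]
Step 1: x=[9.2000] v=[-0.5000]
Step 2: x=[9.0040] v=[-0.9800]
Step 3: x=[8.7198] v=[-1.4208]
Step 4: x=[8.3588] v=[-1.8048]
Step 5: x=[7.9355] v=[-2.1166]
Step 6: x=[7.4668] v=[-2.3437]
Step 7: x=[6.9714] v=[-2.4771]
Step 8: x=[6.4691] v=[-2.5114]
Step 9: x=[5.9801] v=[-2.4452]
Step 10: x=[5.5239] v=[-2.2812]
Step 11: x=[5.1187] v=[-2.0260]
Step 12: x=[4.7808] v=[-1.6897]
Step 13: x=[4.5236] v=[-1.2859]
Step 14: x=[4.3575] v=[-0.8306]
Step 15: x=[4.2891] v=[-0.3421]
Step 16: x=[4.3211] v=[0.1601]
First v>=0 after going negative at step 16, time=3.2000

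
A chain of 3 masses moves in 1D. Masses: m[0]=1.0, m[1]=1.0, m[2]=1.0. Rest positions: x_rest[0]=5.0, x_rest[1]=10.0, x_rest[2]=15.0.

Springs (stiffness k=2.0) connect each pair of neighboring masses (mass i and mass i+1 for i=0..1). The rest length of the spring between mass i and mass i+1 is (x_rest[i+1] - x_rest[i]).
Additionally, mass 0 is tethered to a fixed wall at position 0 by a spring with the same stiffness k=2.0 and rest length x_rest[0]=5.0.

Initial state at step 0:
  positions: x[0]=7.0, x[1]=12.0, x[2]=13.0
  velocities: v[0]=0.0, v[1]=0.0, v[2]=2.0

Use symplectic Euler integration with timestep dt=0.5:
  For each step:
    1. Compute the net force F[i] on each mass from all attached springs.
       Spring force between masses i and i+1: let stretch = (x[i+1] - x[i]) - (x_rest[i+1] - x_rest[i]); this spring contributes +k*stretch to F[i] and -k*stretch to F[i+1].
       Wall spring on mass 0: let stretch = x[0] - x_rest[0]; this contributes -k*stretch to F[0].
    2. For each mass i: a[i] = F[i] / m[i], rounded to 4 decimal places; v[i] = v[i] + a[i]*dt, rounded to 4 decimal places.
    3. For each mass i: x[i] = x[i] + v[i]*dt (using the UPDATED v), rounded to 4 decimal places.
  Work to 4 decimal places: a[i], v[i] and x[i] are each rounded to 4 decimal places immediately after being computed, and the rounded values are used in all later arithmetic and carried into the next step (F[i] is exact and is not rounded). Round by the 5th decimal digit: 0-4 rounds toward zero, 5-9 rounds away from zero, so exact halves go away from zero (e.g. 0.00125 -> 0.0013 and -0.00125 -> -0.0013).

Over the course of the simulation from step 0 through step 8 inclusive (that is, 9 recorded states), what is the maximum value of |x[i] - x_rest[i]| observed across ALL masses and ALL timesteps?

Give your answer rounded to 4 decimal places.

Step 0: x=[7.0000 12.0000 13.0000] v=[0.0000 0.0000 2.0000]
Step 1: x=[6.0000 10.0000 16.0000] v=[-2.0000 -4.0000 6.0000]
Step 2: x=[4.0000 9.0000 18.5000] v=[-4.0000 -2.0000 5.0000]
Step 3: x=[2.5000 10.2500 18.7500] v=[-3.0000 2.5000 0.5000]
Step 4: x=[3.6250 11.8750 17.2500] v=[2.2500 3.2500 -3.0000]
Step 5: x=[7.0625 12.0625 15.5625] v=[6.8750 0.3750 -3.3750]
Step 6: x=[9.4688 11.5000 14.6250] v=[4.8125 -1.1250 -1.8750]
Step 7: x=[8.1563 11.4844 14.6250] v=[-2.6251 -0.0312 0.0000]
Step 8: x=[4.4297 11.3751 15.5547] v=[-7.4533 -0.2187 1.8594]
Max displacement = 4.4688

Answer: 4.4688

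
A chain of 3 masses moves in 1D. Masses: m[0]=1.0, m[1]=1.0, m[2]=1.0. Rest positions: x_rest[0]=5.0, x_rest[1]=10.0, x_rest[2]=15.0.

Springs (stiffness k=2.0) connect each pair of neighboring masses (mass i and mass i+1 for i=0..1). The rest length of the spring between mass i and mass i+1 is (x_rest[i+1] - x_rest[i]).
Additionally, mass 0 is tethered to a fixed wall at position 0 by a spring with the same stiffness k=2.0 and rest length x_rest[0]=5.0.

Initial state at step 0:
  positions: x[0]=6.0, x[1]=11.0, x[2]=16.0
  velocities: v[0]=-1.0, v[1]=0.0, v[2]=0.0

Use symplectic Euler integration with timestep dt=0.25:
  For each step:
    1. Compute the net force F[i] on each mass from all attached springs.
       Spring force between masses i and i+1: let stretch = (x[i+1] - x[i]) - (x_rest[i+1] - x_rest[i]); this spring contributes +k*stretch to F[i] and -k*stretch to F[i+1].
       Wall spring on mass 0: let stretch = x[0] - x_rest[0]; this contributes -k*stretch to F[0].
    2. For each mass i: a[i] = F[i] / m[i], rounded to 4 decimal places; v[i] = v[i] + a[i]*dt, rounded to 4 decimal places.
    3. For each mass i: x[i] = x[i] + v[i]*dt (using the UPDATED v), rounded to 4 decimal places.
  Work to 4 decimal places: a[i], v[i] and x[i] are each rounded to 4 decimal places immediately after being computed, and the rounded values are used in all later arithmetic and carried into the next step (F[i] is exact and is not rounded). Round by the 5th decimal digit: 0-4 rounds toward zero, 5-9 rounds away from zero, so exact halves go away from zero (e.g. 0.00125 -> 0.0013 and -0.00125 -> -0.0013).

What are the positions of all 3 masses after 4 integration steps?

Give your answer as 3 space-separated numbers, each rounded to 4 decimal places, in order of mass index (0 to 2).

Answer: 4.6685 10.5913 15.9665

Derivation:
Step 0: x=[6.0000 11.0000 16.0000] v=[-1.0000 0.0000 0.0000]
Step 1: x=[5.6250 11.0000 16.0000] v=[-1.5000 0.0000 0.0000]
Step 2: x=[5.2188 10.9531 16.0000] v=[-1.6250 -0.1875 0.0000]
Step 3: x=[4.8770 10.8203 15.9941] v=[-1.3673 -0.5312 -0.0235]
Step 4: x=[4.6685 10.5913 15.9665] v=[-0.8342 -0.9160 -0.1104]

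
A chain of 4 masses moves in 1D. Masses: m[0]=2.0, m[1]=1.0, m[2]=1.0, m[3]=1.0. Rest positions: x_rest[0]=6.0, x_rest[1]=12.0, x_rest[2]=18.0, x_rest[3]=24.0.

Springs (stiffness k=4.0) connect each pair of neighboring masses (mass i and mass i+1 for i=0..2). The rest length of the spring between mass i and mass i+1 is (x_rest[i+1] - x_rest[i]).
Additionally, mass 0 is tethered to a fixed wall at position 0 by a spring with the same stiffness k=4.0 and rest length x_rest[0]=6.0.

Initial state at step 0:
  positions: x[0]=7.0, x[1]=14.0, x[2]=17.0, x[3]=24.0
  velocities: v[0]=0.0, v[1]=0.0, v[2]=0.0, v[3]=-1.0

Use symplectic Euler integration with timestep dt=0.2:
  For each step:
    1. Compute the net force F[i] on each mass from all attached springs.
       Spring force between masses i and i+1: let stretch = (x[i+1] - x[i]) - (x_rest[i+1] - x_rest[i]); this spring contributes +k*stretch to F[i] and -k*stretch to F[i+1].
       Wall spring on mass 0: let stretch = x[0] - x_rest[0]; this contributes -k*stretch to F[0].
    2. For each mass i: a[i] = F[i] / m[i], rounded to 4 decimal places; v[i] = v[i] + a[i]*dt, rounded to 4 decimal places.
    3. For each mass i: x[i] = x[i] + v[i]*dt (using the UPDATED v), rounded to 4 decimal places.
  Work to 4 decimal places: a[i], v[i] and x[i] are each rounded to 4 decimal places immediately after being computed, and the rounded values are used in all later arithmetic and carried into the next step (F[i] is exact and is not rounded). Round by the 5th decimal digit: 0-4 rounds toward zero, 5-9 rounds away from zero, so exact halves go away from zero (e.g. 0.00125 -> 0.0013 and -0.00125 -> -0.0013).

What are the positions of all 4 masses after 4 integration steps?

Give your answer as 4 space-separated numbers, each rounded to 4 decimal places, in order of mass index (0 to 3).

Step 0: x=[7.0000 14.0000 17.0000 24.0000] v=[0.0000 0.0000 0.0000 -1.0000]
Step 1: x=[7.0000 13.3600 17.6400 23.6400] v=[0.0000 -3.2000 3.2000 -1.8000]
Step 2: x=[6.9488 12.3872 18.5552 23.2800] v=[-0.2560 -4.8640 4.5760 -1.8000]
Step 3: x=[6.7768 11.5311 19.2395 23.1240] v=[-0.8602 -4.2803 3.4214 -0.7798]
Step 4: x=[6.4430 11.1477 19.3120 23.3065] v=[-1.6692 -1.9170 0.3623 0.9126]

Answer: 6.4430 11.1477 19.3120 23.3065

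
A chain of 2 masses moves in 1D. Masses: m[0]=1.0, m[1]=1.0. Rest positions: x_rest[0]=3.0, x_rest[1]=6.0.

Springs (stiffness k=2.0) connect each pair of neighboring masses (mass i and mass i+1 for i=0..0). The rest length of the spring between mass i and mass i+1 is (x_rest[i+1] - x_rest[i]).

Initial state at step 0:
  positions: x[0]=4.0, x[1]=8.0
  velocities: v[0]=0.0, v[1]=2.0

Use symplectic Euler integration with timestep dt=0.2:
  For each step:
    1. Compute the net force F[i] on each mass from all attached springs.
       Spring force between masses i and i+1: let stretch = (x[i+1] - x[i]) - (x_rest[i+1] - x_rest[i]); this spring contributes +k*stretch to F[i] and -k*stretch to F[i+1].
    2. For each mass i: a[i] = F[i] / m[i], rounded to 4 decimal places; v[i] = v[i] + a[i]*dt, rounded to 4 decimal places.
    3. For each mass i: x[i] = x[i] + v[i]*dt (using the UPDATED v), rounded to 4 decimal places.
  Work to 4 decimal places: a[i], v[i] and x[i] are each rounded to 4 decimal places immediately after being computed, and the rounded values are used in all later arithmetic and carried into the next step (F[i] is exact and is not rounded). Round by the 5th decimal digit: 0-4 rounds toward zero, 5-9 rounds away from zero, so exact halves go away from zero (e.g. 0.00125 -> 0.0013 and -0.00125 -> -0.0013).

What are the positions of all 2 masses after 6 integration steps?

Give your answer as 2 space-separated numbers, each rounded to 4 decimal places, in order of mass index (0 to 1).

Step 0: x=[4.0000 8.0000] v=[0.0000 2.0000]
Step 1: x=[4.0800 8.3200] v=[0.4000 1.6000]
Step 2: x=[4.2592 8.5408] v=[0.8960 1.1040]
Step 3: x=[4.5409 8.6591] v=[1.4086 0.5914]
Step 4: x=[4.9121 8.6879] v=[1.8559 0.1441]
Step 5: x=[5.3453 8.6547] v=[2.1662 -0.1662]
Step 6: x=[5.8033 8.5967] v=[2.2900 -0.2900]

Answer: 5.8033 8.5967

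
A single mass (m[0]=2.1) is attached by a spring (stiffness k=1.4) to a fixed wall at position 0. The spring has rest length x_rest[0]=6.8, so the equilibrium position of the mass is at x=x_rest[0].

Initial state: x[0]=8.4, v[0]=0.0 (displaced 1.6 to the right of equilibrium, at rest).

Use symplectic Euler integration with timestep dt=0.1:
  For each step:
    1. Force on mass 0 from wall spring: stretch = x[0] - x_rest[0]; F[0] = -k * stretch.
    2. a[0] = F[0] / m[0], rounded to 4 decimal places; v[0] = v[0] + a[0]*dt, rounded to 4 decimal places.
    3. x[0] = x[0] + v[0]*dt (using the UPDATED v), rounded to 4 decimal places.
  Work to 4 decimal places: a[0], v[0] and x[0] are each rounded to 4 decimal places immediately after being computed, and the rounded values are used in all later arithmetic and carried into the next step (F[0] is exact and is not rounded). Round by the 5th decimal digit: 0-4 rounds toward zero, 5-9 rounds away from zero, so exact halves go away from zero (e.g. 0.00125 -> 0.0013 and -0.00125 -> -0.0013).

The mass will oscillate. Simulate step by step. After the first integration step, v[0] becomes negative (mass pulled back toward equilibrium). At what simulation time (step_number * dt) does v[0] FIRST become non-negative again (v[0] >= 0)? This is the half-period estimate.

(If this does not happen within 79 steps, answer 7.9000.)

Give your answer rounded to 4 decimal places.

Answer: 3.9000

Derivation:
Step 0: x=[8.4000] v=[0.0000]
Step 1: x=[8.3893] v=[-0.1067]
Step 2: x=[8.3680] v=[-0.2127]
Step 3: x=[8.3363] v=[-0.3172]
Step 4: x=[8.2943] v=[-0.4196]
Step 5: x=[8.2424] v=[-0.5192]
Step 6: x=[8.1809] v=[-0.6154]
Step 7: x=[8.1102] v=[-0.7075]
Step 8: x=[8.0307] v=[-0.7949]
Step 9: x=[7.9430] v=[-0.8770]
Step 10: x=[7.8477] v=[-0.9532]
Step 11: x=[7.7454] v=[-1.0231]
Step 12: x=[7.6368] v=[-1.0861]
Step 13: x=[7.5226] v=[-1.1419]
Step 14: x=[7.4036] v=[-1.1901]
Step 15: x=[7.2806] v=[-1.2303]
Step 16: x=[7.1544] v=[-1.2623]
Step 17: x=[7.0258] v=[-1.2859]
Step 18: x=[6.8957] v=[-1.3010]
Step 19: x=[6.7650] v=[-1.3074]
Step 20: x=[6.6345] v=[-1.3051]
Step 21: x=[6.5051] v=[-1.2941]
Step 22: x=[6.3777] v=[-1.2744]
Step 23: x=[6.2531] v=[-1.2463]
Step 24: x=[6.1321] v=[-1.2098]
Step 25: x=[6.0156] v=[-1.1653]
Step 26: x=[5.9043] v=[-1.1130]
Step 27: x=[5.7990] v=[-1.0533]
Step 28: x=[5.7003] v=[-0.9866]
Step 29: x=[5.6090] v=[-0.9133]
Step 30: x=[5.5256] v=[-0.8339]
Step 31: x=[5.4507] v=[-0.7489]
Step 32: x=[5.3848] v=[-0.6590]
Step 33: x=[5.3283] v=[-0.5647]
Step 34: x=[5.2816] v=[-0.4666]
Step 35: x=[5.2451] v=[-0.3654]
Step 36: x=[5.2189] v=[-0.2617]
Step 37: x=[5.2033] v=[-0.1563]
Step 38: x=[5.1983] v=[-0.0499]
Step 39: x=[5.2040] v=[0.0569]
First v>=0 after going negative at step 39, time=3.9000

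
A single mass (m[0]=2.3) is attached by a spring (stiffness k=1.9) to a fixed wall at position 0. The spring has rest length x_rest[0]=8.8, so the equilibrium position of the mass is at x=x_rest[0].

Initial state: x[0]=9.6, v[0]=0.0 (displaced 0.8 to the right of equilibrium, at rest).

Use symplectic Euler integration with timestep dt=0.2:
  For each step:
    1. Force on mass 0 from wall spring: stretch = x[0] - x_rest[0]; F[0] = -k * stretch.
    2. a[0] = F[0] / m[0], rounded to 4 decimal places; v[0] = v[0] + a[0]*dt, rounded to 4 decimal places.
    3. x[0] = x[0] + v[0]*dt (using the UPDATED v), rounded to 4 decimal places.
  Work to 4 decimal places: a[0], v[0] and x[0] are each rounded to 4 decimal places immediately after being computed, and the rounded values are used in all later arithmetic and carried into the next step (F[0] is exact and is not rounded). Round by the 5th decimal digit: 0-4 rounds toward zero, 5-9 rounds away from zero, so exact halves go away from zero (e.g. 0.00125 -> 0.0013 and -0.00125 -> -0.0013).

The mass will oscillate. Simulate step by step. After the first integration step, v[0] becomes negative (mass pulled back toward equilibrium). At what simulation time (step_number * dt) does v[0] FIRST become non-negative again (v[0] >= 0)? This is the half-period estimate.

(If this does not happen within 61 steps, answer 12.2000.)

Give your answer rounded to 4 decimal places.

Step 0: x=[9.6000] v=[0.0000]
Step 1: x=[9.5736] v=[-0.1322]
Step 2: x=[9.5216] v=[-0.2600]
Step 3: x=[9.4458] v=[-0.3792]
Step 4: x=[9.3486] v=[-0.4859]
Step 5: x=[9.2333] v=[-0.5765]
Step 6: x=[9.1037] v=[-0.6481]
Step 7: x=[8.9640] v=[-0.6983]
Step 8: x=[8.8189] v=[-0.7254]
Step 9: x=[8.6732] v=[-0.7285]
Step 10: x=[8.5317] v=[-0.7076]
Step 11: x=[8.3990] v=[-0.6633]
Step 12: x=[8.2796] v=[-0.5970]
Step 13: x=[8.1774] v=[-0.5110]
Step 14: x=[8.0958] v=[-0.4081]
Step 15: x=[8.0374] v=[-0.2918]
Step 16: x=[8.0042] v=[-0.1658]
Step 17: x=[7.9973] v=[-0.0343]
Step 18: x=[8.0170] v=[0.0983]
First v>=0 after going negative at step 18, time=3.6000

Answer: 3.6000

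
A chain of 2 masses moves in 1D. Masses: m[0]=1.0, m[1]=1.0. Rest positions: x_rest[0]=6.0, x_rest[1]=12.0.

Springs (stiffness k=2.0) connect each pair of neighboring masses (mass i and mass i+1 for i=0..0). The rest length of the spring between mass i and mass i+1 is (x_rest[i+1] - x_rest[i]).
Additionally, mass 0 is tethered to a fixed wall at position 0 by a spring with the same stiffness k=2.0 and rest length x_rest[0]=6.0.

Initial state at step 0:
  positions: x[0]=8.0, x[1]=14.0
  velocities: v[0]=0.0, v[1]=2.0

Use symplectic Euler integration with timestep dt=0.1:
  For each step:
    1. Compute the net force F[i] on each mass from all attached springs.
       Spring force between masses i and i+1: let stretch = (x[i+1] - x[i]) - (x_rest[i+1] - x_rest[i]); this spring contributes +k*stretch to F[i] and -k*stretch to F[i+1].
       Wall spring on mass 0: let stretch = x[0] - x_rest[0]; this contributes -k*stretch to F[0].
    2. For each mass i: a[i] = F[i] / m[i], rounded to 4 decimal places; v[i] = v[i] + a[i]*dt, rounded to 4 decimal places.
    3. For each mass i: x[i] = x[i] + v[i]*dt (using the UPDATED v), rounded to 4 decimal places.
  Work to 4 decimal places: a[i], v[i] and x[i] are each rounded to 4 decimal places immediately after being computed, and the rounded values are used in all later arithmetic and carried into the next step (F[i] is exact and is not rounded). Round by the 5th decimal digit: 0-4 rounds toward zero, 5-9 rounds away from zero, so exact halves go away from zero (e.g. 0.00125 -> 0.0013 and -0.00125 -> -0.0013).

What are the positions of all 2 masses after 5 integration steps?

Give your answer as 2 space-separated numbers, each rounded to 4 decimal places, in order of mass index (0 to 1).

Answer: 7.5289 14.8966

Derivation:
Step 0: x=[8.0000 14.0000] v=[0.0000 2.0000]
Step 1: x=[7.9600 14.2000] v=[-0.4000 2.0000]
Step 2: x=[7.8856 14.3952] v=[-0.7440 1.9520]
Step 3: x=[7.7837 14.5802] v=[-1.0192 1.8501]
Step 4: x=[7.6620 14.7493] v=[-1.2166 1.6908]
Step 5: x=[7.5289 14.8966] v=[-1.3315 1.4733]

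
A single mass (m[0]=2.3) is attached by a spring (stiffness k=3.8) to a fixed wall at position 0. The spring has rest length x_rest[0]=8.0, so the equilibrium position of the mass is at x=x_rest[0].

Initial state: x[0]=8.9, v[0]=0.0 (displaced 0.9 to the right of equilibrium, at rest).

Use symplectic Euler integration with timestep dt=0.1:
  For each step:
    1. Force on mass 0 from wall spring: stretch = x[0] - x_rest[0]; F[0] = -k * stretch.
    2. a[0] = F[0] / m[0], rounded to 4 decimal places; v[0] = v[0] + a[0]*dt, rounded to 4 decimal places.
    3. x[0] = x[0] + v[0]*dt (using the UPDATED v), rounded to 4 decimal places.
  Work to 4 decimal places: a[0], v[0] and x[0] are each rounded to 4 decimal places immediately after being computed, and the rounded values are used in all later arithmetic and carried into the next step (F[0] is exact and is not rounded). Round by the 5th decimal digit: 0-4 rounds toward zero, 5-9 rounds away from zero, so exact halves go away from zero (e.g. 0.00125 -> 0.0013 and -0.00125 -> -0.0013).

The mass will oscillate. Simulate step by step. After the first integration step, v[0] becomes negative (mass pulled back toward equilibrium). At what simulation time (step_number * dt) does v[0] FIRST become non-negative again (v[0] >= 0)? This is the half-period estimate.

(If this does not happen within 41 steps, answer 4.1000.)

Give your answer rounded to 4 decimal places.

Answer: 2.5000

Derivation:
Step 0: x=[8.9000] v=[0.0000]
Step 1: x=[8.8851] v=[-0.1487]
Step 2: x=[8.8556] v=[-0.2949]
Step 3: x=[8.8120] v=[-0.4363]
Step 4: x=[8.7550] v=[-0.5705]
Step 5: x=[8.6855] v=[-0.6952]
Step 6: x=[8.6047] v=[-0.8085]
Step 7: x=[8.5139] v=[-0.9084]
Step 8: x=[8.4146] v=[-0.9933]
Step 9: x=[8.3084] v=[-1.0618]
Step 10: x=[8.1971] v=[-1.1128]
Step 11: x=[8.0826] v=[-1.1454]
Step 12: x=[7.9667] v=[-1.1591]
Step 13: x=[7.8513] v=[-1.1536]
Step 14: x=[7.7384] v=[-1.1290]
Step 15: x=[7.6298] v=[-1.0858]
Step 16: x=[7.5273] v=[-1.0246]
Step 17: x=[7.4327] v=[-0.9465]
Step 18: x=[7.3474] v=[-0.8528]
Step 19: x=[7.2729] v=[-0.7450]
Step 20: x=[7.2104] v=[-0.6249]
Step 21: x=[7.1610] v=[-0.4944]
Step 22: x=[7.1254] v=[-0.3558]
Step 23: x=[7.1043] v=[-0.2113]
Step 24: x=[7.0980] v=[-0.0633]
Step 25: x=[7.1066] v=[0.0857]
First v>=0 after going negative at step 25, time=2.5000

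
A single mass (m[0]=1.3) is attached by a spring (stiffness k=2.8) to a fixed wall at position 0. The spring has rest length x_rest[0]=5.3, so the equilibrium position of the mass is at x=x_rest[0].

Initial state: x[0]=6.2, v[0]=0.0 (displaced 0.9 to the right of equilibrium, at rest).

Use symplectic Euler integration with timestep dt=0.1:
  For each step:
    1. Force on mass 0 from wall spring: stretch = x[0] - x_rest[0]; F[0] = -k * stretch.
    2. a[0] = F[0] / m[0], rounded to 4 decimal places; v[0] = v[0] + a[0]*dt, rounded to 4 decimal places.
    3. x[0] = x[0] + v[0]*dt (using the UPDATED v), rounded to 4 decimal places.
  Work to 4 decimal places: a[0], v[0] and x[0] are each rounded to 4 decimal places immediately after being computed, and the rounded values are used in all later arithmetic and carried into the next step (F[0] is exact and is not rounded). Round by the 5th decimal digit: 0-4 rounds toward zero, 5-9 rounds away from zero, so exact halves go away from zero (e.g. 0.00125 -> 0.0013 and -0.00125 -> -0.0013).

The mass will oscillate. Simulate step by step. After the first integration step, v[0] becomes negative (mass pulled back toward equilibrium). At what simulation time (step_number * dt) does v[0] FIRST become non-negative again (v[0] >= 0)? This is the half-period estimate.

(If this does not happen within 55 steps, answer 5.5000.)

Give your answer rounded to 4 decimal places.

Step 0: x=[6.2000] v=[0.0000]
Step 1: x=[6.1806] v=[-0.1939]
Step 2: x=[6.1422] v=[-0.3836]
Step 3: x=[6.0857] v=[-0.5650]
Step 4: x=[6.0123] v=[-0.7342]
Step 5: x=[5.9235] v=[-0.8876]
Step 6: x=[5.8213] v=[-1.0219]
Step 7: x=[5.7079] v=[-1.1342]
Step 8: x=[5.5857] v=[-1.2221]
Step 9: x=[5.4573] v=[-1.2836]
Step 10: x=[5.3256] v=[-1.3175]
Step 11: x=[5.1933] v=[-1.3230]
Step 12: x=[5.0633] v=[-1.3000]
Step 13: x=[4.9384] v=[-1.2490]
Step 14: x=[4.8213] v=[-1.1711]
Step 15: x=[4.7145] v=[-1.0680]
Step 16: x=[4.6203] v=[-0.9419]
Step 17: x=[4.5408] v=[-0.7955]
Step 18: x=[4.4776] v=[-0.6320]
Step 19: x=[4.4321] v=[-0.4549]
Step 20: x=[4.4053] v=[-0.2680]
Step 21: x=[4.3978] v=[-0.0753]
Step 22: x=[4.4097] v=[0.1190]
First v>=0 after going negative at step 22, time=2.2000

Answer: 2.2000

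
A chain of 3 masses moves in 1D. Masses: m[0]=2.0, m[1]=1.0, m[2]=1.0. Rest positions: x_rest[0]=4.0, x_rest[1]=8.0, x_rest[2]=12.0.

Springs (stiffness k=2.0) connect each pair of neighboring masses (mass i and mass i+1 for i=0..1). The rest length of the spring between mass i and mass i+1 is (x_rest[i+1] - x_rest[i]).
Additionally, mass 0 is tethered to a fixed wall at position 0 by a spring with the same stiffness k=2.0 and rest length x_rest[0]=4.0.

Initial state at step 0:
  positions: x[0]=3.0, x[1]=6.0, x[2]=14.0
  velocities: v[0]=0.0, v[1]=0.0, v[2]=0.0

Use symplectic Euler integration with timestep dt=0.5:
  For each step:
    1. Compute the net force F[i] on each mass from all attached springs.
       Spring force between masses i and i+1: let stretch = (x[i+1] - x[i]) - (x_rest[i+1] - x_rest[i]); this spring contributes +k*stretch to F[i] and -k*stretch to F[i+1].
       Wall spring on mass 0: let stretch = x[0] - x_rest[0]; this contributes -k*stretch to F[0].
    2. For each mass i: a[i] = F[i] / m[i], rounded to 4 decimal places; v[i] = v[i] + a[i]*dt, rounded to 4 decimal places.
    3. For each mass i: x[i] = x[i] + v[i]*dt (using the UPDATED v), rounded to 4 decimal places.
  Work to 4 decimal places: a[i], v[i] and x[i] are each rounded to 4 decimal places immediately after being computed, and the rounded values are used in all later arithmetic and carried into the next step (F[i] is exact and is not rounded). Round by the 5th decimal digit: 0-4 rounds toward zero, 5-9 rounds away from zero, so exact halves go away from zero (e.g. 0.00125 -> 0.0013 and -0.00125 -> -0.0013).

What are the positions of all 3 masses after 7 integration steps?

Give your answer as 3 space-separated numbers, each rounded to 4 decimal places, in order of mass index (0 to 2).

Step 0: x=[3.0000 6.0000 14.0000] v=[0.0000 0.0000 0.0000]
Step 1: x=[3.0000 8.5000 12.0000] v=[0.0000 5.0000 -4.0000]
Step 2: x=[3.6250 10.0000 10.2500] v=[1.2500 3.0000 -3.5000]
Step 3: x=[4.9375 8.4375 10.3750] v=[2.6250 -3.1250 0.2500]
Step 4: x=[5.8907 6.0938 11.5313] v=[1.9063 -4.6875 2.3125]
Step 5: x=[5.4220 6.3673 11.9688] v=[-0.9375 0.5469 0.8750]
Step 6: x=[3.8341 8.9689 11.6056] v=[-3.1759 5.2031 -0.7265]
Step 7: x=[2.5713 10.3214 11.9240] v=[-2.5256 2.7050 0.6368]

Answer: 2.5713 10.3214 11.9240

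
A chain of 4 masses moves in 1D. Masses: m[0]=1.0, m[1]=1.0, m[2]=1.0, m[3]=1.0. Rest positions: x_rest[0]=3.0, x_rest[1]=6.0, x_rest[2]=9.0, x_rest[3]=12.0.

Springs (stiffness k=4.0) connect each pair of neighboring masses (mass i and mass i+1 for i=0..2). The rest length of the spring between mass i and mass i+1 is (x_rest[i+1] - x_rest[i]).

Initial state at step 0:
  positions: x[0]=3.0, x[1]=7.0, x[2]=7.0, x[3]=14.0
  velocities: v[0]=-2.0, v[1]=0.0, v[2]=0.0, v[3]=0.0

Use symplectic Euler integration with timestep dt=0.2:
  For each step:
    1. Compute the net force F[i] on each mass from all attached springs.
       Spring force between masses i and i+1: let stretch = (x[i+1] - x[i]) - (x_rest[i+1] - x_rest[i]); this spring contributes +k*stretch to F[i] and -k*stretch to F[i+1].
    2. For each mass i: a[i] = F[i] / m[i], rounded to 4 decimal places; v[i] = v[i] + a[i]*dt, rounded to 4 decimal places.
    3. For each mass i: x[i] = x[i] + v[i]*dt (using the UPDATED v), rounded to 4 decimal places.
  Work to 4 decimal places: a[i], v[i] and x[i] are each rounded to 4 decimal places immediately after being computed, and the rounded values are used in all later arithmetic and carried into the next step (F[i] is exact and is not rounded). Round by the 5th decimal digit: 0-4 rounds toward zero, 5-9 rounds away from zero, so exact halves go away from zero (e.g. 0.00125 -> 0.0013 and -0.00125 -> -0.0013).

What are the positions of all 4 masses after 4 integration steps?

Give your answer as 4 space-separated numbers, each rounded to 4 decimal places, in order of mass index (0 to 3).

Answer: 2.1550 4.7196 11.5811 10.9443

Derivation:
Step 0: x=[3.0000 7.0000 7.0000 14.0000] v=[-2.0000 0.0000 0.0000 0.0000]
Step 1: x=[2.7600 6.3600 8.1200 13.3600] v=[-1.2000 -3.2000 5.6000 -3.2000]
Step 2: x=[2.6160 5.4256 9.7968 12.3616] v=[-0.7200 -4.6720 8.3840 -4.9920]
Step 3: x=[2.4415 4.7411 11.1846 11.4328] v=[-0.8723 -3.4227 6.9389 -4.6438]
Step 4: x=[2.1550 4.7196 11.5811 10.9443] v=[-1.4326 -0.1076 1.9827 -2.4424]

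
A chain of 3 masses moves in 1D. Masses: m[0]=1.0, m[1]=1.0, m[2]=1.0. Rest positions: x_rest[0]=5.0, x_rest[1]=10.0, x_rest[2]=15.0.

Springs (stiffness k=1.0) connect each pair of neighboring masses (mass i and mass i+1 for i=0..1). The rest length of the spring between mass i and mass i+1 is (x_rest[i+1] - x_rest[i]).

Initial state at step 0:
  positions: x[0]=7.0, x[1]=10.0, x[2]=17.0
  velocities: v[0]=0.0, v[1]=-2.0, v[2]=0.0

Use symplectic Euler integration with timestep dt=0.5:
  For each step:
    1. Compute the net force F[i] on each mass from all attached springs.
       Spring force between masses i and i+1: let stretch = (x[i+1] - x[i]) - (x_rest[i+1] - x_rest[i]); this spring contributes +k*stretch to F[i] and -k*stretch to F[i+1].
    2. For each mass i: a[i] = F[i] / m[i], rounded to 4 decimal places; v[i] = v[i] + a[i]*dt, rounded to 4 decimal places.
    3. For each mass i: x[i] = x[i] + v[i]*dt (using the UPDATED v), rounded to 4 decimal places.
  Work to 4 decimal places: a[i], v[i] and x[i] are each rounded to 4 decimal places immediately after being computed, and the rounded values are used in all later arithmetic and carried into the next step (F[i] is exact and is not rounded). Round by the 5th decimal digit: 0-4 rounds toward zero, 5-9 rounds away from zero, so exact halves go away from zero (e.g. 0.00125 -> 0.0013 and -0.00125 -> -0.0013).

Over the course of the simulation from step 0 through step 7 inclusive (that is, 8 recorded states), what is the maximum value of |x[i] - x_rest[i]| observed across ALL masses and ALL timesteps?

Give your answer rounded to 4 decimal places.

Step 0: x=[7.0000 10.0000 17.0000] v=[0.0000 -2.0000 0.0000]
Step 1: x=[6.5000 10.0000 16.5000] v=[-1.0000 0.0000 -1.0000]
Step 2: x=[5.6250 10.7500 15.6250] v=[-1.7500 1.5000 -1.7500]
Step 3: x=[4.7813 11.4375 14.7813] v=[-1.6875 1.3750 -1.6875]
Step 4: x=[4.3516 11.2969 14.3516] v=[-0.8594 -0.2812 -0.8594]
Step 5: x=[4.4083 10.1837 14.4083] v=[0.1133 -2.2265 0.1133]
Step 6: x=[4.6588 8.6828 14.6588] v=[0.5010 -3.0019 0.5010]
Step 7: x=[4.6653 7.6699 14.6653] v=[0.0130 -2.0259 0.0130]
Max displacement = 2.3301

Answer: 2.3301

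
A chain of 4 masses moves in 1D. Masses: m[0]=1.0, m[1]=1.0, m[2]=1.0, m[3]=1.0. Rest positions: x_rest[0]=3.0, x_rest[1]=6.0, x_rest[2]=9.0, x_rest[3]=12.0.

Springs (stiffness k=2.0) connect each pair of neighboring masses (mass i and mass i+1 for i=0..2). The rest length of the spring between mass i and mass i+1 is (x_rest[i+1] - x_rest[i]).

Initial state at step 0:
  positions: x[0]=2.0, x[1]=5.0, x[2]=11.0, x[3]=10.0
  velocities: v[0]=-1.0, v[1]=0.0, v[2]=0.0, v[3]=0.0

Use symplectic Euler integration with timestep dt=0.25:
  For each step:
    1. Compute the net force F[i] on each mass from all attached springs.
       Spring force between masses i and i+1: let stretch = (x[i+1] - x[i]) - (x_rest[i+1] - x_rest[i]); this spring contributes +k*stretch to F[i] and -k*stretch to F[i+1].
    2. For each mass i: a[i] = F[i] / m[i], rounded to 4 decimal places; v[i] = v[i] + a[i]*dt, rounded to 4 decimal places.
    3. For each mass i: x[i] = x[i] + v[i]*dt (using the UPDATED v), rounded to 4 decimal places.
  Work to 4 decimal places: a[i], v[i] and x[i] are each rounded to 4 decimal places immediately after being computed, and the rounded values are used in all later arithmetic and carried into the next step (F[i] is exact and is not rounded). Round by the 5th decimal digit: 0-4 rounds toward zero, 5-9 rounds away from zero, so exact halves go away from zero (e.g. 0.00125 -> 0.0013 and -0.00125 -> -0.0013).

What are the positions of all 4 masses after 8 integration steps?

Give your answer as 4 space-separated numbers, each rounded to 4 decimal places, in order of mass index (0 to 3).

Answer: 2.8028 3.0661 8.8951 11.2360

Derivation:
Step 0: x=[2.0000 5.0000 11.0000 10.0000] v=[-1.0000 0.0000 0.0000 0.0000]
Step 1: x=[1.7500 5.3750 10.1250 10.5000] v=[-1.0000 1.5000 -3.5000 2.0000]
Step 2: x=[1.5781 5.8906 8.7031 11.3281] v=[-0.6875 2.0625 -5.6875 3.3125]
Step 3: x=[1.5703 6.2187 7.2578 12.2031] v=[-0.0313 1.3125 -5.7813 3.5000]
Step 4: x=[1.7685 6.0957 6.3008 12.8350] v=[0.7929 -0.4922 -3.8282 2.5274]
Step 5: x=[2.1326 5.4574 6.1349 13.0251] v=[1.4565 -2.5533 -0.6637 0.7603]
Step 6: x=[2.5373 4.4882 6.7456 12.7289] v=[1.6189 -3.8770 2.4427 -1.1848]
Step 7: x=[2.8109 3.5573 7.8220 12.0598] v=[1.0944 -3.7238 4.3057 -2.6765]
Step 8: x=[2.8028 3.0661 8.8951 11.2360] v=[-0.0324 -1.9647 4.2923 -3.2954]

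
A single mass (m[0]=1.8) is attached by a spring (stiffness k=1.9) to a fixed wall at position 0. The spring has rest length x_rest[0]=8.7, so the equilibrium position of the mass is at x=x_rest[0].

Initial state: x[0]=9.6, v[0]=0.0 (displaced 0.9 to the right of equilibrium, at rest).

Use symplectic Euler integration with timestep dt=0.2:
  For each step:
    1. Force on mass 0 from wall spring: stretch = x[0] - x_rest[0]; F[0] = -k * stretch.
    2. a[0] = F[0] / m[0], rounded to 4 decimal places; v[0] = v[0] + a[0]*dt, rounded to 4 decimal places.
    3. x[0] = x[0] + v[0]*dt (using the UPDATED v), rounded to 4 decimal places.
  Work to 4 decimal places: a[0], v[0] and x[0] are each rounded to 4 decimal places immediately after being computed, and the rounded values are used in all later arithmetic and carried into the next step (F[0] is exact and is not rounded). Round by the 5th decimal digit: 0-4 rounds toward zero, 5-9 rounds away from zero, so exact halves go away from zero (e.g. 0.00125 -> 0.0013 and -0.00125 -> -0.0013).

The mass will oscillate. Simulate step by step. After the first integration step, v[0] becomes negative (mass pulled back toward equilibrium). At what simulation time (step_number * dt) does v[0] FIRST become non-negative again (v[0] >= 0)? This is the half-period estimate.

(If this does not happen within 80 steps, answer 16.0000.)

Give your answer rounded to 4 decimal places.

Answer: 3.2000

Derivation:
Step 0: x=[9.6000] v=[0.0000]
Step 1: x=[9.5620] v=[-0.1900]
Step 2: x=[9.4876] v=[-0.3720]
Step 3: x=[9.3799] v=[-0.5383]
Step 4: x=[9.2435] v=[-0.6818]
Step 5: x=[9.0842] v=[-0.7965]
Step 6: x=[8.9087] v=[-0.8776]
Step 7: x=[8.7244] v=[-0.9217]
Step 8: x=[8.5390] v=[-0.9269]
Step 9: x=[8.3604] v=[-0.8929]
Step 10: x=[8.1962] v=[-0.8212]
Step 11: x=[8.0532] v=[-0.7148]
Step 12: x=[7.9375] v=[-0.5783]
Step 13: x=[7.8540] v=[-0.4173]
Step 14: x=[7.8063] v=[-0.2387]
Step 15: x=[7.7963] v=[-0.0500]
Step 16: x=[7.8245] v=[0.1408]
First v>=0 after going negative at step 16, time=3.2000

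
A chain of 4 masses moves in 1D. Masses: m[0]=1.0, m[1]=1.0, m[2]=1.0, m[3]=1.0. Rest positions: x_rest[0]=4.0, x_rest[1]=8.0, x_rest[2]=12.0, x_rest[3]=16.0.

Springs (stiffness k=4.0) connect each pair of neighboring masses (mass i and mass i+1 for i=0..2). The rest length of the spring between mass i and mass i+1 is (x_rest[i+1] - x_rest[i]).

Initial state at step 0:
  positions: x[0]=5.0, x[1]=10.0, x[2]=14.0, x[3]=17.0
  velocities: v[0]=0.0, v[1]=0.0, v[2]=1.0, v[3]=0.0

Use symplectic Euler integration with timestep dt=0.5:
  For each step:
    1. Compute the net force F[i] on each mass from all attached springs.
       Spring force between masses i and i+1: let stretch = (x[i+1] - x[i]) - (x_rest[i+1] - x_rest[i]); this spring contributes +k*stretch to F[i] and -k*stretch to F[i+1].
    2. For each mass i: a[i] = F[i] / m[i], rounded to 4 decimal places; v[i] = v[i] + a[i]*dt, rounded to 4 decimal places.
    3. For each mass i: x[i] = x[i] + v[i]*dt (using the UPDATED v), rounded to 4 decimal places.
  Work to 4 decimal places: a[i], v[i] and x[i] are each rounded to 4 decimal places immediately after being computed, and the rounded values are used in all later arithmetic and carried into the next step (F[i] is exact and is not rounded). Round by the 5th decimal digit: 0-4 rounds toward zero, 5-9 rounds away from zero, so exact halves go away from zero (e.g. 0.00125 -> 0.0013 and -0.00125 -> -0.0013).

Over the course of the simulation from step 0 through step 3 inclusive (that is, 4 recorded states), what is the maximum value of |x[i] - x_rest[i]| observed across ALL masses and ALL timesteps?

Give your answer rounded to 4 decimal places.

Step 0: x=[5.0000 10.0000 14.0000 17.0000] v=[0.0000 0.0000 1.0000 0.0000]
Step 1: x=[6.0000 9.0000 13.5000 18.0000] v=[2.0000 -2.0000 -1.0000 2.0000]
Step 2: x=[6.0000 9.5000 13.0000 18.5000] v=[0.0000 1.0000 -1.0000 1.0000]
Step 3: x=[5.5000 10.0000 14.5000 17.5000] v=[-1.0000 1.0000 3.0000 -2.0000]
Max displacement = 2.5000

Answer: 2.5000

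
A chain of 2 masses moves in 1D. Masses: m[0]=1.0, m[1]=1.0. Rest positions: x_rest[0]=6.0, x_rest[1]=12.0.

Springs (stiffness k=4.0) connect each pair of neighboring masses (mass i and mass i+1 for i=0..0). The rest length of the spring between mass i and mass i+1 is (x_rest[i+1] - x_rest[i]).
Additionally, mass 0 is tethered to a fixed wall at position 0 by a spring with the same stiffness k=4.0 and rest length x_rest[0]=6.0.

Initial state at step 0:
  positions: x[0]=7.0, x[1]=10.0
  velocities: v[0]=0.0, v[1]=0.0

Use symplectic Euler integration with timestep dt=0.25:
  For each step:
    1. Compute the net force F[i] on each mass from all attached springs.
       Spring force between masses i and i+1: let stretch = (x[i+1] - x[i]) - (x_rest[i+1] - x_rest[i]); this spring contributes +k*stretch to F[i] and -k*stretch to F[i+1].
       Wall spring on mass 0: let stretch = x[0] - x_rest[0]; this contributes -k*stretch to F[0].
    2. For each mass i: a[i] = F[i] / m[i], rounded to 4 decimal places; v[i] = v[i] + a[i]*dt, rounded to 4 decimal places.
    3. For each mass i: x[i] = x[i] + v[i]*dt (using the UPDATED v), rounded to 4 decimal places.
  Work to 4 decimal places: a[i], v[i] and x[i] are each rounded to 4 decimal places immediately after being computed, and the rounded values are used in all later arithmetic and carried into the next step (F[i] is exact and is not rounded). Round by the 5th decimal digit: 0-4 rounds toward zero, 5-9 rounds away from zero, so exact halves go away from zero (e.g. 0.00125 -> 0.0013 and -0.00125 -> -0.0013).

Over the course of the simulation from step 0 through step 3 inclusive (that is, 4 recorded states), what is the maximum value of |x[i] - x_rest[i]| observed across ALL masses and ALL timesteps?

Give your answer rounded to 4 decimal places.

Step 0: x=[7.0000 10.0000] v=[0.0000 0.0000]
Step 1: x=[6.0000 10.7500] v=[-4.0000 3.0000]
Step 2: x=[4.6875 11.8125] v=[-5.2500 4.2500]
Step 3: x=[3.9844 12.5938] v=[-2.8125 3.1250]
Max displacement = 2.0156

Answer: 2.0156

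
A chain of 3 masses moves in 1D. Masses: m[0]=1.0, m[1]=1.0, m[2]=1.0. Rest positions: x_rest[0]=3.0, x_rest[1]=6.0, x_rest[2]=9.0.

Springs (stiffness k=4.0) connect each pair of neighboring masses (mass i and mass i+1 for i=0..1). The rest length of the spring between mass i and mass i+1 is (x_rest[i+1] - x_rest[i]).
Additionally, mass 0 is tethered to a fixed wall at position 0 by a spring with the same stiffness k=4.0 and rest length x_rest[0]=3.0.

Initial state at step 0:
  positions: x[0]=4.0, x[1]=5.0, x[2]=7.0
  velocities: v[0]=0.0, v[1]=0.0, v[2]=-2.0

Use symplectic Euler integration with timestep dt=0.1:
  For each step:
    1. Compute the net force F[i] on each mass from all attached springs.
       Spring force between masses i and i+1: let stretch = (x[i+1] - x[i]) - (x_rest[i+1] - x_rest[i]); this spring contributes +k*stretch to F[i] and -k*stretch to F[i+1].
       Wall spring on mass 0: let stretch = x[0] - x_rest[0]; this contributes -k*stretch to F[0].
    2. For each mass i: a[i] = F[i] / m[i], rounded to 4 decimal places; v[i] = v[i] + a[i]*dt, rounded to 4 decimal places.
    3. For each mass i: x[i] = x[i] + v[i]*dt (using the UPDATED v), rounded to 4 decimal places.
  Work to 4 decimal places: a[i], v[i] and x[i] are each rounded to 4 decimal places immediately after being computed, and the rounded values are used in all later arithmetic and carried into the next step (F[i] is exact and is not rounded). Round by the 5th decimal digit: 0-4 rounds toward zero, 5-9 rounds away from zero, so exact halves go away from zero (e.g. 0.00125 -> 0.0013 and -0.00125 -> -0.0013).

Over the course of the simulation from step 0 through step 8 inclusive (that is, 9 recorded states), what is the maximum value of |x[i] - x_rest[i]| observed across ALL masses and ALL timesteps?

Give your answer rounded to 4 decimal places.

Answer: 2.3289

Derivation:
Step 0: x=[4.0000 5.0000 7.0000] v=[0.0000 0.0000 -2.0000]
Step 1: x=[3.8800 5.0400 6.8400] v=[-1.2000 0.4000 -1.6000]
Step 2: x=[3.6512 5.1056 6.7280] v=[-2.2880 0.6560 -1.1200]
Step 3: x=[3.3345 5.1779 6.6711] v=[-3.1667 0.7232 -0.5690]
Step 4: x=[2.9582 5.2362 6.6745] v=[-3.7631 0.5831 0.0337]
Step 5: x=[2.5547 5.2609 6.7403] v=[-4.0352 0.2472 0.6584]
Step 6: x=[2.1572 5.2366 6.8670] v=[-3.9746 -0.2435 1.2666]
Step 7: x=[1.7966 5.1543 7.0484] v=[-3.6057 -0.8231 1.8144]
Step 8: x=[1.4985 5.0135 7.2741] v=[-2.9813 -1.4085 2.2568]
Max displacement = 2.3289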